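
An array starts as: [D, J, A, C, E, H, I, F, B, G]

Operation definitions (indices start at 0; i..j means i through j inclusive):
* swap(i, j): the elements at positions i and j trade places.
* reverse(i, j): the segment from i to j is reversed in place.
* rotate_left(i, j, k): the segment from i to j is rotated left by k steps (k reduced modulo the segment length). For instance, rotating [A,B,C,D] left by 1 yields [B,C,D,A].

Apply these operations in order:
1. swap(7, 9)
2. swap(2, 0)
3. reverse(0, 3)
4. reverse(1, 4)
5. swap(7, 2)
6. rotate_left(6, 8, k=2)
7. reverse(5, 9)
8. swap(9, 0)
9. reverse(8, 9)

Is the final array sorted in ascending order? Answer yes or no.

Answer: no

Derivation:
After 1 (swap(7, 9)): [D, J, A, C, E, H, I, G, B, F]
After 2 (swap(2, 0)): [A, J, D, C, E, H, I, G, B, F]
After 3 (reverse(0, 3)): [C, D, J, A, E, H, I, G, B, F]
After 4 (reverse(1, 4)): [C, E, A, J, D, H, I, G, B, F]
After 5 (swap(7, 2)): [C, E, G, J, D, H, I, A, B, F]
After 6 (rotate_left(6, 8, k=2)): [C, E, G, J, D, H, B, I, A, F]
After 7 (reverse(5, 9)): [C, E, G, J, D, F, A, I, B, H]
After 8 (swap(9, 0)): [H, E, G, J, D, F, A, I, B, C]
After 9 (reverse(8, 9)): [H, E, G, J, D, F, A, I, C, B]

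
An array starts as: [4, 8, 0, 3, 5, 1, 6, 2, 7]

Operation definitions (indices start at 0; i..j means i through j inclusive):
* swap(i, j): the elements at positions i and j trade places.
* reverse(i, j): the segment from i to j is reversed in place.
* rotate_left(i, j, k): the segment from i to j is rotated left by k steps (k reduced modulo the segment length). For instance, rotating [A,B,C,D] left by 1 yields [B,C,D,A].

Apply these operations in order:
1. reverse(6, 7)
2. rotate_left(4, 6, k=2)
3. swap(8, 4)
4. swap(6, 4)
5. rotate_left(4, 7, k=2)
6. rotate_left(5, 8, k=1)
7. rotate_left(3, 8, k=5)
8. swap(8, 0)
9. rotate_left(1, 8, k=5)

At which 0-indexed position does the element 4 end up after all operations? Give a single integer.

Answer: 3

Derivation:
After 1 (reverse(6, 7)): [4, 8, 0, 3, 5, 1, 2, 6, 7]
After 2 (rotate_left(4, 6, k=2)): [4, 8, 0, 3, 2, 5, 1, 6, 7]
After 3 (swap(8, 4)): [4, 8, 0, 3, 7, 5, 1, 6, 2]
After 4 (swap(6, 4)): [4, 8, 0, 3, 1, 5, 7, 6, 2]
After 5 (rotate_left(4, 7, k=2)): [4, 8, 0, 3, 7, 6, 1, 5, 2]
After 6 (rotate_left(5, 8, k=1)): [4, 8, 0, 3, 7, 1, 5, 2, 6]
After 7 (rotate_left(3, 8, k=5)): [4, 8, 0, 6, 3, 7, 1, 5, 2]
After 8 (swap(8, 0)): [2, 8, 0, 6, 3, 7, 1, 5, 4]
After 9 (rotate_left(1, 8, k=5)): [2, 1, 5, 4, 8, 0, 6, 3, 7]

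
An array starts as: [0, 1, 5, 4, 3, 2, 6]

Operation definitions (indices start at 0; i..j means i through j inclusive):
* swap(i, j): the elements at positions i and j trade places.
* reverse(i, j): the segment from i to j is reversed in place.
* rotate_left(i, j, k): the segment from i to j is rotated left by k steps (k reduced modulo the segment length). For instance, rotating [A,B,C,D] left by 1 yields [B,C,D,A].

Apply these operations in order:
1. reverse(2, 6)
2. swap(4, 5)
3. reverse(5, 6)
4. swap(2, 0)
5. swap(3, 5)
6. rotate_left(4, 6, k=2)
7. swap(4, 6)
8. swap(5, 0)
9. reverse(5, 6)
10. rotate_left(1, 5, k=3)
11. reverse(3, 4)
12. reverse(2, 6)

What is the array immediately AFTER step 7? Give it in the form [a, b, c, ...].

After 1 (reverse(2, 6)): [0, 1, 6, 2, 3, 4, 5]
After 2 (swap(4, 5)): [0, 1, 6, 2, 4, 3, 5]
After 3 (reverse(5, 6)): [0, 1, 6, 2, 4, 5, 3]
After 4 (swap(2, 0)): [6, 1, 0, 2, 4, 5, 3]
After 5 (swap(3, 5)): [6, 1, 0, 5, 4, 2, 3]
After 6 (rotate_left(4, 6, k=2)): [6, 1, 0, 5, 3, 4, 2]
After 7 (swap(4, 6)): [6, 1, 0, 5, 2, 4, 3]

Answer: [6, 1, 0, 5, 2, 4, 3]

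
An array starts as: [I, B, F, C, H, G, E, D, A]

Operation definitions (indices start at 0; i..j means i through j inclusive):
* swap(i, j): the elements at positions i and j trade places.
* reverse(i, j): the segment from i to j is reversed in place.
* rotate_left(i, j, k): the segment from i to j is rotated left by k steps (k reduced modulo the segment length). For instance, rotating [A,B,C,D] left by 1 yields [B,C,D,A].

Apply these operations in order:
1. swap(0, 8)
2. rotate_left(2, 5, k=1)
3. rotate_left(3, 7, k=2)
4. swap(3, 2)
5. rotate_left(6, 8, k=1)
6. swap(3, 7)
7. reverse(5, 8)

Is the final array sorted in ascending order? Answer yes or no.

Answer: no

Derivation:
After 1 (swap(0, 8)): [A, B, F, C, H, G, E, D, I]
After 2 (rotate_left(2, 5, k=1)): [A, B, C, H, G, F, E, D, I]
After 3 (rotate_left(3, 7, k=2)): [A, B, C, F, E, D, H, G, I]
After 4 (swap(3, 2)): [A, B, F, C, E, D, H, G, I]
After 5 (rotate_left(6, 8, k=1)): [A, B, F, C, E, D, G, I, H]
After 6 (swap(3, 7)): [A, B, F, I, E, D, G, C, H]
After 7 (reverse(5, 8)): [A, B, F, I, E, H, C, G, D]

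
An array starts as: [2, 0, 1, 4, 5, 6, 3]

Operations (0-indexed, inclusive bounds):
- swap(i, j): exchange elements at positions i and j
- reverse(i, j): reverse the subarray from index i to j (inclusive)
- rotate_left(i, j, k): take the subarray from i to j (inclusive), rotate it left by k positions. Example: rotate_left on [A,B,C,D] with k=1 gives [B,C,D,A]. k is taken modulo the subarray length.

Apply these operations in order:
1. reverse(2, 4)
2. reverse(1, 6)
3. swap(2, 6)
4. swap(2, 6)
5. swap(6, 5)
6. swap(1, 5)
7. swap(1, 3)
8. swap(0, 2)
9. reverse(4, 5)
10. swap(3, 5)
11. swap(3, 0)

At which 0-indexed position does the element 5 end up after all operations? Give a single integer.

After 1 (reverse(2, 4)): [2, 0, 5, 4, 1, 6, 3]
After 2 (reverse(1, 6)): [2, 3, 6, 1, 4, 5, 0]
After 3 (swap(2, 6)): [2, 3, 0, 1, 4, 5, 6]
After 4 (swap(2, 6)): [2, 3, 6, 1, 4, 5, 0]
After 5 (swap(6, 5)): [2, 3, 6, 1, 4, 0, 5]
After 6 (swap(1, 5)): [2, 0, 6, 1, 4, 3, 5]
After 7 (swap(1, 3)): [2, 1, 6, 0, 4, 3, 5]
After 8 (swap(0, 2)): [6, 1, 2, 0, 4, 3, 5]
After 9 (reverse(4, 5)): [6, 1, 2, 0, 3, 4, 5]
After 10 (swap(3, 5)): [6, 1, 2, 4, 3, 0, 5]
After 11 (swap(3, 0)): [4, 1, 2, 6, 3, 0, 5]

Answer: 6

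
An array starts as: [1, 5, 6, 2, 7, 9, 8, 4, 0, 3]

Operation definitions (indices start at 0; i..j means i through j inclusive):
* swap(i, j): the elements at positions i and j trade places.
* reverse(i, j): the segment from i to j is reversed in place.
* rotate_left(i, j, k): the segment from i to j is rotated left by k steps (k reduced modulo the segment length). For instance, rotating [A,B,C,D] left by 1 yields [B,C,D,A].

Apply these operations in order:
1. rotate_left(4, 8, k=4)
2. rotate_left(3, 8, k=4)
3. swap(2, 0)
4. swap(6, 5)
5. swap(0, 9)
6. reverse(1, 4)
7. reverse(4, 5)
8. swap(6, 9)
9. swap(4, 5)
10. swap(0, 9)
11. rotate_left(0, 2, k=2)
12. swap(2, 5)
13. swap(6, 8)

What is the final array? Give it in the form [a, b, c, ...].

Answer: [8, 2, 0, 1, 5, 4, 9, 7, 6, 3]

Derivation:
After 1 (rotate_left(4, 8, k=4)): [1, 5, 6, 2, 0, 7, 9, 8, 4, 3]
After 2 (rotate_left(3, 8, k=4)): [1, 5, 6, 8, 4, 2, 0, 7, 9, 3]
After 3 (swap(2, 0)): [6, 5, 1, 8, 4, 2, 0, 7, 9, 3]
After 4 (swap(6, 5)): [6, 5, 1, 8, 4, 0, 2, 7, 9, 3]
After 5 (swap(0, 9)): [3, 5, 1, 8, 4, 0, 2, 7, 9, 6]
After 6 (reverse(1, 4)): [3, 4, 8, 1, 5, 0, 2, 7, 9, 6]
After 7 (reverse(4, 5)): [3, 4, 8, 1, 0, 5, 2, 7, 9, 6]
After 8 (swap(6, 9)): [3, 4, 8, 1, 0, 5, 6, 7, 9, 2]
After 9 (swap(4, 5)): [3, 4, 8, 1, 5, 0, 6, 7, 9, 2]
After 10 (swap(0, 9)): [2, 4, 8, 1, 5, 0, 6, 7, 9, 3]
After 11 (rotate_left(0, 2, k=2)): [8, 2, 4, 1, 5, 0, 6, 7, 9, 3]
After 12 (swap(2, 5)): [8, 2, 0, 1, 5, 4, 6, 7, 9, 3]
After 13 (swap(6, 8)): [8, 2, 0, 1, 5, 4, 9, 7, 6, 3]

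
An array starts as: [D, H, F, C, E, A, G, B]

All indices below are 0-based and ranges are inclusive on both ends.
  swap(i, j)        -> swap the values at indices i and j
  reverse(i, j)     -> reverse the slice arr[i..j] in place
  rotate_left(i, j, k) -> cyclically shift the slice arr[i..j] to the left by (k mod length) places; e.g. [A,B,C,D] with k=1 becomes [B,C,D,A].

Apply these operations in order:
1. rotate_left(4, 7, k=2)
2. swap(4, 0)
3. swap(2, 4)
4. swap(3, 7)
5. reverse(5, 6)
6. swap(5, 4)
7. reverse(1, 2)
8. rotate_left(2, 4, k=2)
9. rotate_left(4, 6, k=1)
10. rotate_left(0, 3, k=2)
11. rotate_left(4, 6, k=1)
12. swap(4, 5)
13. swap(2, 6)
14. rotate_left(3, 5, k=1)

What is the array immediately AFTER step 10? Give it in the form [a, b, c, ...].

Answer: [E, H, G, D, F, B, A, C]

Derivation:
After 1 (rotate_left(4, 7, k=2)): [D, H, F, C, G, B, E, A]
After 2 (swap(4, 0)): [G, H, F, C, D, B, E, A]
After 3 (swap(2, 4)): [G, H, D, C, F, B, E, A]
After 4 (swap(3, 7)): [G, H, D, A, F, B, E, C]
After 5 (reverse(5, 6)): [G, H, D, A, F, E, B, C]
After 6 (swap(5, 4)): [G, H, D, A, E, F, B, C]
After 7 (reverse(1, 2)): [G, D, H, A, E, F, B, C]
After 8 (rotate_left(2, 4, k=2)): [G, D, E, H, A, F, B, C]
After 9 (rotate_left(4, 6, k=1)): [G, D, E, H, F, B, A, C]
After 10 (rotate_left(0, 3, k=2)): [E, H, G, D, F, B, A, C]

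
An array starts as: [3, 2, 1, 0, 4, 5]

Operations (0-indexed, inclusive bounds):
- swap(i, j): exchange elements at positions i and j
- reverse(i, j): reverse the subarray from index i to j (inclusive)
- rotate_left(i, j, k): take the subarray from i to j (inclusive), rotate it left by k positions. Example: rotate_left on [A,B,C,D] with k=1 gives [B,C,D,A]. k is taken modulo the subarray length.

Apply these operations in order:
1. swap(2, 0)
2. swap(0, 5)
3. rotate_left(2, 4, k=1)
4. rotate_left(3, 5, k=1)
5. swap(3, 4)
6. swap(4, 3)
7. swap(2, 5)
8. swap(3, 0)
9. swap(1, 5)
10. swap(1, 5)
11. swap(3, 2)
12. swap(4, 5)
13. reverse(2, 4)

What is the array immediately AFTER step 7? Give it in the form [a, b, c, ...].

Answer: [5, 2, 4, 3, 1, 0]

Derivation:
After 1 (swap(2, 0)): [1, 2, 3, 0, 4, 5]
After 2 (swap(0, 5)): [5, 2, 3, 0, 4, 1]
After 3 (rotate_left(2, 4, k=1)): [5, 2, 0, 4, 3, 1]
After 4 (rotate_left(3, 5, k=1)): [5, 2, 0, 3, 1, 4]
After 5 (swap(3, 4)): [5, 2, 0, 1, 3, 4]
After 6 (swap(4, 3)): [5, 2, 0, 3, 1, 4]
After 7 (swap(2, 5)): [5, 2, 4, 3, 1, 0]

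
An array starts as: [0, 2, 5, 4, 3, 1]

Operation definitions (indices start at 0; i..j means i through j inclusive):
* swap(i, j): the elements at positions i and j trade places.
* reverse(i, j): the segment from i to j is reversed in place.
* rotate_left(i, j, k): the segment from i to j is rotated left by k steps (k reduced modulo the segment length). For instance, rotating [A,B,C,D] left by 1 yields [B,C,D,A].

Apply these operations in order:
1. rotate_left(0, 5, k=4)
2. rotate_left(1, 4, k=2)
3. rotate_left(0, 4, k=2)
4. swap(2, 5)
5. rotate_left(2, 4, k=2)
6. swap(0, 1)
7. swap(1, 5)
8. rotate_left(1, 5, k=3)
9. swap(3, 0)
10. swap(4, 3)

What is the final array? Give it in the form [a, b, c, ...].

Answer: [0, 3, 5, 2, 1, 4]

Derivation:
After 1 (rotate_left(0, 5, k=4)): [3, 1, 0, 2, 5, 4]
After 2 (rotate_left(1, 4, k=2)): [3, 2, 5, 1, 0, 4]
After 3 (rotate_left(0, 4, k=2)): [5, 1, 0, 3, 2, 4]
After 4 (swap(2, 5)): [5, 1, 4, 3, 2, 0]
After 5 (rotate_left(2, 4, k=2)): [5, 1, 2, 4, 3, 0]
After 6 (swap(0, 1)): [1, 5, 2, 4, 3, 0]
After 7 (swap(1, 5)): [1, 0, 2, 4, 3, 5]
After 8 (rotate_left(1, 5, k=3)): [1, 3, 5, 0, 2, 4]
After 9 (swap(3, 0)): [0, 3, 5, 1, 2, 4]
After 10 (swap(4, 3)): [0, 3, 5, 2, 1, 4]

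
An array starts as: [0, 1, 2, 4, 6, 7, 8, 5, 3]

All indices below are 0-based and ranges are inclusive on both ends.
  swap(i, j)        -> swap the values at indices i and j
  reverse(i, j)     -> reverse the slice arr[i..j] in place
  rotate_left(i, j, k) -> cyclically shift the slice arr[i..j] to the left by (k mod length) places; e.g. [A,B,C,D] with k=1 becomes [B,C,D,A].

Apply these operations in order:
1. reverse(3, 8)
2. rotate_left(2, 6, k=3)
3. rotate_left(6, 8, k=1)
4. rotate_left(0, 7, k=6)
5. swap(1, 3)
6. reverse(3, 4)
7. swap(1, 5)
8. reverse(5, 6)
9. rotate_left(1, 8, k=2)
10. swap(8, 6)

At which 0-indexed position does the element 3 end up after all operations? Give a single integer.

Answer: 5

Derivation:
After 1 (reverse(3, 8)): [0, 1, 2, 3, 5, 8, 7, 6, 4]
After 2 (rotate_left(2, 6, k=3)): [0, 1, 8, 7, 2, 3, 5, 6, 4]
After 3 (rotate_left(6, 8, k=1)): [0, 1, 8, 7, 2, 3, 6, 4, 5]
After 4 (rotate_left(0, 7, k=6)): [6, 4, 0, 1, 8, 7, 2, 3, 5]
After 5 (swap(1, 3)): [6, 1, 0, 4, 8, 7, 2, 3, 5]
After 6 (reverse(3, 4)): [6, 1, 0, 8, 4, 7, 2, 3, 5]
After 7 (swap(1, 5)): [6, 7, 0, 8, 4, 1, 2, 3, 5]
After 8 (reverse(5, 6)): [6, 7, 0, 8, 4, 2, 1, 3, 5]
After 9 (rotate_left(1, 8, k=2)): [6, 8, 4, 2, 1, 3, 5, 7, 0]
After 10 (swap(8, 6)): [6, 8, 4, 2, 1, 3, 0, 7, 5]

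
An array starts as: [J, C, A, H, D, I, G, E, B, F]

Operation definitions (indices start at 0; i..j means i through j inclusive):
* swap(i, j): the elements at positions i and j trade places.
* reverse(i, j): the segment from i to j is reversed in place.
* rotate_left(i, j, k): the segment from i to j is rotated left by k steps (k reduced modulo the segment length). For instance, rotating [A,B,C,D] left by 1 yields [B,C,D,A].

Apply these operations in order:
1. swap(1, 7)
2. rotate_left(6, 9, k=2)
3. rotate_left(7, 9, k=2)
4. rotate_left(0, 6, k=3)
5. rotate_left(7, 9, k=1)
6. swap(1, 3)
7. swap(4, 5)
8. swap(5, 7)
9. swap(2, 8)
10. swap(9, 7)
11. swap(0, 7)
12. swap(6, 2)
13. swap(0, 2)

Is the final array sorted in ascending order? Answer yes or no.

After 1 (swap(1, 7)): [J, E, A, H, D, I, G, C, B, F]
After 2 (rotate_left(6, 9, k=2)): [J, E, A, H, D, I, B, F, G, C]
After 3 (rotate_left(7, 9, k=2)): [J, E, A, H, D, I, B, C, F, G]
After 4 (rotate_left(0, 6, k=3)): [H, D, I, B, J, E, A, C, F, G]
After 5 (rotate_left(7, 9, k=1)): [H, D, I, B, J, E, A, F, G, C]
After 6 (swap(1, 3)): [H, B, I, D, J, E, A, F, G, C]
After 7 (swap(4, 5)): [H, B, I, D, E, J, A, F, G, C]
After 8 (swap(5, 7)): [H, B, I, D, E, F, A, J, G, C]
After 9 (swap(2, 8)): [H, B, G, D, E, F, A, J, I, C]
After 10 (swap(9, 7)): [H, B, G, D, E, F, A, C, I, J]
After 11 (swap(0, 7)): [C, B, G, D, E, F, A, H, I, J]
After 12 (swap(6, 2)): [C, B, A, D, E, F, G, H, I, J]
After 13 (swap(0, 2)): [A, B, C, D, E, F, G, H, I, J]

Answer: yes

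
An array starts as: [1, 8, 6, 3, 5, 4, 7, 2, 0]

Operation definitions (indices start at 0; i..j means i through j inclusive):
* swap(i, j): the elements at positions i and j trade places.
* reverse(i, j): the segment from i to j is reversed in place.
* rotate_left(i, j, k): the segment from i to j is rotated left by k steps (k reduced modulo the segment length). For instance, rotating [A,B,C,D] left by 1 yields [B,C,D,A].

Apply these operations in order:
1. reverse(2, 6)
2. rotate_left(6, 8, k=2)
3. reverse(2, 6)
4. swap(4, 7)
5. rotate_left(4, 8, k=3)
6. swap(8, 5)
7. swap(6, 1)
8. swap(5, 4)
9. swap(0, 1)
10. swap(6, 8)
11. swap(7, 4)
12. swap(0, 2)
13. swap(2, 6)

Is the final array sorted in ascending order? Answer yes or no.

After 1 (reverse(2, 6)): [1, 8, 7, 4, 5, 3, 6, 2, 0]
After 2 (rotate_left(6, 8, k=2)): [1, 8, 7, 4, 5, 3, 0, 6, 2]
After 3 (reverse(2, 6)): [1, 8, 0, 3, 5, 4, 7, 6, 2]
After 4 (swap(4, 7)): [1, 8, 0, 3, 6, 4, 7, 5, 2]
After 5 (rotate_left(4, 8, k=3)): [1, 8, 0, 3, 5, 2, 6, 4, 7]
After 6 (swap(8, 5)): [1, 8, 0, 3, 5, 7, 6, 4, 2]
After 7 (swap(6, 1)): [1, 6, 0, 3, 5, 7, 8, 4, 2]
After 8 (swap(5, 4)): [1, 6, 0, 3, 7, 5, 8, 4, 2]
After 9 (swap(0, 1)): [6, 1, 0, 3, 7, 5, 8, 4, 2]
After 10 (swap(6, 8)): [6, 1, 0, 3, 7, 5, 2, 4, 8]
After 11 (swap(7, 4)): [6, 1, 0, 3, 4, 5, 2, 7, 8]
After 12 (swap(0, 2)): [0, 1, 6, 3, 4, 5, 2, 7, 8]
After 13 (swap(2, 6)): [0, 1, 2, 3, 4, 5, 6, 7, 8]

Answer: yes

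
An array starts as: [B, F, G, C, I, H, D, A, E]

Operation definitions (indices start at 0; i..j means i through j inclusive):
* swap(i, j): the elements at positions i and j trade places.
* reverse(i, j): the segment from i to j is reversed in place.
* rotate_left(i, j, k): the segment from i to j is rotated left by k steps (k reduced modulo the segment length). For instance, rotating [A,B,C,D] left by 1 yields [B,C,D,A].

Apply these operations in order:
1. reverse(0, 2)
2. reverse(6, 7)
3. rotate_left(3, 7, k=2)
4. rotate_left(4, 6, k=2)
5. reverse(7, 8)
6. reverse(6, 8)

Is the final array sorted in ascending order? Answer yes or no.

After 1 (reverse(0, 2)): [G, F, B, C, I, H, D, A, E]
After 2 (reverse(6, 7)): [G, F, B, C, I, H, A, D, E]
After 3 (rotate_left(3, 7, k=2)): [G, F, B, H, A, D, C, I, E]
After 4 (rotate_left(4, 6, k=2)): [G, F, B, H, C, A, D, I, E]
After 5 (reverse(7, 8)): [G, F, B, H, C, A, D, E, I]
After 6 (reverse(6, 8)): [G, F, B, H, C, A, I, E, D]

Answer: no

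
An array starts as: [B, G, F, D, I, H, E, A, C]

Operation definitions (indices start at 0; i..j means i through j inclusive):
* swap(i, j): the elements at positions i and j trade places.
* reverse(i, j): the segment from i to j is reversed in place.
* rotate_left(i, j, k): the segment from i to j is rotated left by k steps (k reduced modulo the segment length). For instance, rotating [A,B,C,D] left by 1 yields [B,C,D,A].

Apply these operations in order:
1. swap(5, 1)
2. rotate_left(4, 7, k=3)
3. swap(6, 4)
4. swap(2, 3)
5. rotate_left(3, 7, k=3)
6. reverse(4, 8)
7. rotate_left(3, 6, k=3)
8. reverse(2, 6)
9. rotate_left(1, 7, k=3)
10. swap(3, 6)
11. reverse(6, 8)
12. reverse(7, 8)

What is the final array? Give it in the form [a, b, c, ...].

Answer: [B, A, G, I, F, H, E, D, C]

Derivation:
After 1 (swap(5, 1)): [B, H, F, D, I, G, E, A, C]
After 2 (rotate_left(4, 7, k=3)): [B, H, F, D, A, I, G, E, C]
After 3 (swap(6, 4)): [B, H, F, D, G, I, A, E, C]
After 4 (swap(2, 3)): [B, H, D, F, G, I, A, E, C]
After 5 (rotate_left(3, 7, k=3)): [B, H, D, A, E, F, G, I, C]
After 6 (reverse(4, 8)): [B, H, D, A, C, I, G, F, E]
After 7 (rotate_left(3, 6, k=3)): [B, H, D, G, A, C, I, F, E]
After 8 (reverse(2, 6)): [B, H, I, C, A, G, D, F, E]
After 9 (rotate_left(1, 7, k=3)): [B, A, G, D, F, H, I, C, E]
After 10 (swap(3, 6)): [B, A, G, I, F, H, D, C, E]
After 11 (reverse(6, 8)): [B, A, G, I, F, H, E, C, D]
After 12 (reverse(7, 8)): [B, A, G, I, F, H, E, D, C]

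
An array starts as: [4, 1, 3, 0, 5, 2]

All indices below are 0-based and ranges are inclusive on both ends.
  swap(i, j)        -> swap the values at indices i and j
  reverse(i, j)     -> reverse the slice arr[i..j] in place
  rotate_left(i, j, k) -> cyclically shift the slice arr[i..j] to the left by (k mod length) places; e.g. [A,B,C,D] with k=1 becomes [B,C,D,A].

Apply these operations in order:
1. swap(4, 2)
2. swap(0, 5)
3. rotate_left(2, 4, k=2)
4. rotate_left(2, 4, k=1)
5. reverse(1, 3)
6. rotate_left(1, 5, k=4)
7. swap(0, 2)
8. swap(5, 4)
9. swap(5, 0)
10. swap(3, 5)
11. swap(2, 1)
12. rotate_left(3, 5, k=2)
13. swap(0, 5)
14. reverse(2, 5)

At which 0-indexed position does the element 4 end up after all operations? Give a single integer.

Answer: 5

Derivation:
After 1 (swap(4, 2)): [4, 1, 5, 0, 3, 2]
After 2 (swap(0, 5)): [2, 1, 5, 0, 3, 4]
After 3 (rotate_left(2, 4, k=2)): [2, 1, 3, 5, 0, 4]
After 4 (rotate_left(2, 4, k=1)): [2, 1, 5, 0, 3, 4]
After 5 (reverse(1, 3)): [2, 0, 5, 1, 3, 4]
After 6 (rotate_left(1, 5, k=4)): [2, 4, 0, 5, 1, 3]
After 7 (swap(0, 2)): [0, 4, 2, 5, 1, 3]
After 8 (swap(5, 4)): [0, 4, 2, 5, 3, 1]
After 9 (swap(5, 0)): [1, 4, 2, 5, 3, 0]
After 10 (swap(3, 5)): [1, 4, 2, 0, 3, 5]
After 11 (swap(2, 1)): [1, 2, 4, 0, 3, 5]
After 12 (rotate_left(3, 5, k=2)): [1, 2, 4, 5, 0, 3]
After 13 (swap(0, 5)): [3, 2, 4, 5, 0, 1]
After 14 (reverse(2, 5)): [3, 2, 1, 0, 5, 4]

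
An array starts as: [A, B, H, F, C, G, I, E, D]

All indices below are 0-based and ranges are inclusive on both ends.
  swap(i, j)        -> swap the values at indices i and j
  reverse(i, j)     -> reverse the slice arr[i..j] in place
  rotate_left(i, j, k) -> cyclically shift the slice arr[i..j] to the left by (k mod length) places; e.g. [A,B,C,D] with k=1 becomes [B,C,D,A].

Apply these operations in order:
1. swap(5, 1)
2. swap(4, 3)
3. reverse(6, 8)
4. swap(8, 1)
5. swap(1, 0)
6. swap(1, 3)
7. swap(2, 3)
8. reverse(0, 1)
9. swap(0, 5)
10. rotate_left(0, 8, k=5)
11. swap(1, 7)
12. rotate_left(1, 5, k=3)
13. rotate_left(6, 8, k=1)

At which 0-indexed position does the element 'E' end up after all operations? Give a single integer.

Answer: 4

Derivation:
After 1 (swap(5, 1)): [A, G, H, F, C, B, I, E, D]
After 2 (swap(4, 3)): [A, G, H, C, F, B, I, E, D]
After 3 (reverse(6, 8)): [A, G, H, C, F, B, D, E, I]
After 4 (swap(8, 1)): [A, I, H, C, F, B, D, E, G]
After 5 (swap(1, 0)): [I, A, H, C, F, B, D, E, G]
After 6 (swap(1, 3)): [I, C, H, A, F, B, D, E, G]
After 7 (swap(2, 3)): [I, C, A, H, F, B, D, E, G]
After 8 (reverse(0, 1)): [C, I, A, H, F, B, D, E, G]
After 9 (swap(0, 5)): [B, I, A, H, F, C, D, E, G]
After 10 (rotate_left(0, 8, k=5)): [C, D, E, G, B, I, A, H, F]
After 11 (swap(1, 7)): [C, H, E, G, B, I, A, D, F]
After 12 (rotate_left(1, 5, k=3)): [C, B, I, H, E, G, A, D, F]
After 13 (rotate_left(6, 8, k=1)): [C, B, I, H, E, G, D, F, A]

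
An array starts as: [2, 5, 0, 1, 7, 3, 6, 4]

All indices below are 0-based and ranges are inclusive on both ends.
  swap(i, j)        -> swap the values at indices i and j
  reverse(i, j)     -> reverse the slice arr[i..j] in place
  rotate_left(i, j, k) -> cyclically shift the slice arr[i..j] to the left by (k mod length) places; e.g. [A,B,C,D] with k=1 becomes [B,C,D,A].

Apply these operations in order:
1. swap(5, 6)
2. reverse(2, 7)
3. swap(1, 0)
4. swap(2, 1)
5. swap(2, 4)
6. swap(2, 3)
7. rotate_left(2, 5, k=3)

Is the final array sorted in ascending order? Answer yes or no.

After 1 (swap(5, 6)): [2, 5, 0, 1, 7, 6, 3, 4]
After 2 (reverse(2, 7)): [2, 5, 4, 3, 6, 7, 1, 0]
After 3 (swap(1, 0)): [5, 2, 4, 3, 6, 7, 1, 0]
After 4 (swap(2, 1)): [5, 4, 2, 3, 6, 7, 1, 0]
After 5 (swap(2, 4)): [5, 4, 6, 3, 2, 7, 1, 0]
After 6 (swap(2, 3)): [5, 4, 3, 6, 2, 7, 1, 0]
After 7 (rotate_left(2, 5, k=3)): [5, 4, 7, 3, 6, 2, 1, 0]

Answer: no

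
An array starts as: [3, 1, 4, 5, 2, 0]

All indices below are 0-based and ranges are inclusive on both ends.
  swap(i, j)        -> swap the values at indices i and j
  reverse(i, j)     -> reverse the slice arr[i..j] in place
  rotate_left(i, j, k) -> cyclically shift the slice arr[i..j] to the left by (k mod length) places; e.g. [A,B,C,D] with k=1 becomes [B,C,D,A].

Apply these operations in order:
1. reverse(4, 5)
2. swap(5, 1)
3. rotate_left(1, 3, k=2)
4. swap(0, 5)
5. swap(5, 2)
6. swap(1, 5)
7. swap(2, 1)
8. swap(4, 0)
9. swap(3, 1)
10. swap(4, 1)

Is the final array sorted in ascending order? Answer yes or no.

After 1 (reverse(4, 5)): [3, 1, 4, 5, 0, 2]
After 2 (swap(5, 1)): [3, 2, 4, 5, 0, 1]
After 3 (rotate_left(1, 3, k=2)): [3, 5, 2, 4, 0, 1]
After 4 (swap(0, 5)): [1, 5, 2, 4, 0, 3]
After 5 (swap(5, 2)): [1, 5, 3, 4, 0, 2]
After 6 (swap(1, 5)): [1, 2, 3, 4, 0, 5]
After 7 (swap(2, 1)): [1, 3, 2, 4, 0, 5]
After 8 (swap(4, 0)): [0, 3, 2, 4, 1, 5]
After 9 (swap(3, 1)): [0, 4, 2, 3, 1, 5]
After 10 (swap(4, 1)): [0, 1, 2, 3, 4, 5]

Answer: yes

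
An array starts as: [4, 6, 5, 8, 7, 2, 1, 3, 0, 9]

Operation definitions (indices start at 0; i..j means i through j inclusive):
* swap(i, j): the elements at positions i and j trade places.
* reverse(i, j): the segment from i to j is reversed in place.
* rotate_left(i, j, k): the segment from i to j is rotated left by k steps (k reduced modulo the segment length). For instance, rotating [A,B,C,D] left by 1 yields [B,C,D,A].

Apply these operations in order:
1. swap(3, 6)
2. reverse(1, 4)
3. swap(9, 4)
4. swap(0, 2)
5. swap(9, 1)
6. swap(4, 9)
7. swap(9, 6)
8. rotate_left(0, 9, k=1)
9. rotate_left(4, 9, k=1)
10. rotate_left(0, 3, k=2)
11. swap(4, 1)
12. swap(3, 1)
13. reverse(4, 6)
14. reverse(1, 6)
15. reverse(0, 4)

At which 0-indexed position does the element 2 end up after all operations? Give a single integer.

Answer: 9

Derivation:
After 1 (swap(3, 6)): [4, 6, 5, 1, 7, 2, 8, 3, 0, 9]
After 2 (reverse(1, 4)): [4, 7, 1, 5, 6, 2, 8, 3, 0, 9]
After 3 (swap(9, 4)): [4, 7, 1, 5, 9, 2, 8, 3, 0, 6]
After 4 (swap(0, 2)): [1, 7, 4, 5, 9, 2, 8, 3, 0, 6]
After 5 (swap(9, 1)): [1, 6, 4, 5, 9, 2, 8, 3, 0, 7]
After 6 (swap(4, 9)): [1, 6, 4, 5, 7, 2, 8, 3, 0, 9]
After 7 (swap(9, 6)): [1, 6, 4, 5, 7, 2, 9, 3, 0, 8]
After 8 (rotate_left(0, 9, k=1)): [6, 4, 5, 7, 2, 9, 3, 0, 8, 1]
After 9 (rotate_left(4, 9, k=1)): [6, 4, 5, 7, 9, 3, 0, 8, 1, 2]
After 10 (rotate_left(0, 3, k=2)): [5, 7, 6, 4, 9, 3, 0, 8, 1, 2]
After 11 (swap(4, 1)): [5, 9, 6, 4, 7, 3, 0, 8, 1, 2]
After 12 (swap(3, 1)): [5, 4, 6, 9, 7, 3, 0, 8, 1, 2]
After 13 (reverse(4, 6)): [5, 4, 6, 9, 0, 3, 7, 8, 1, 2]
After 14 (reverse(1, 6)): [5, 7, 3, 0, 9, 6, 4, 8, 1, 2]
After 15 (reverse(0, 4)): [9, 0, 3, 7, 5, 6, 4, 8, 1, 2]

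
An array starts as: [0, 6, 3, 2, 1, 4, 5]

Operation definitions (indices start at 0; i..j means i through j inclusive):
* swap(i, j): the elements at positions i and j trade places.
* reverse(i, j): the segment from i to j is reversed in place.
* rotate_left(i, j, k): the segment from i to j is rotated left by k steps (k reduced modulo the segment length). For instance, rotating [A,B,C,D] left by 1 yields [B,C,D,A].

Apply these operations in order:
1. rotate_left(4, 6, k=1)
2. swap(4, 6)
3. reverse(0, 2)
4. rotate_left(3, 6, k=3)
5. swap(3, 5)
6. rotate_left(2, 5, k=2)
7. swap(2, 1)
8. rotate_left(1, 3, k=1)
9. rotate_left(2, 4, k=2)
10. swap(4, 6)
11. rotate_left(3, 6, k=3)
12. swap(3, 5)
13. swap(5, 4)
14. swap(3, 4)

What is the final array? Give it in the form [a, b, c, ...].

Answer: [3, 6, 0, 2, 5, 4, 1]

Derivation:
After 1 (rotate_left(4, 6, k=1)): [0, 6, 3, 2, 4, 5, 1]
After 2 (swap(4, 6)): [0, 6, 3, 2, 1, 5, 4]
After 3 (reverse(0, 2)): [3, 6, 0, 2, 1, 5, 4]
After 4 (rotate_left(3, 6, k=3)): [3, 6, 0, 4, 2, 1, 5]
After 5 (swap(3, 5)): [3, 6, 0, 1, 2, 4, 5]
After 6 (rotate_left(2, 5, k=2)): [3, 6, 2, 4, 0, 1, 5]
After 7 (swap(2, 1)): [3, 2, 6, 4, 0, 1, 5]
After 8 (rotate_left(1, 3, k=1)): [3, 6, 4, 2, 0, 1, 5]
After 9 (rotate_left(2, 4, k=2)): [3, 6, 0, 4, 2, 1, 5]
After 10 (swap(4, 6)): [3, 6, 0, 4, 5, 1, 2]
After 11 (rotate_left(3, 6, k=3)): [3, 6, 0, 2, 4, 5, 1]
After 12 (swap(3, 5)): [3, 6, 0, 5, 4, 2, 1]
After 13 (swap(5, 4)): [3, 6, 0, 5, 2, 4, 1]
After 14 (swap(3, 4)): [3, 6, 0, 2, 5, 4, 1]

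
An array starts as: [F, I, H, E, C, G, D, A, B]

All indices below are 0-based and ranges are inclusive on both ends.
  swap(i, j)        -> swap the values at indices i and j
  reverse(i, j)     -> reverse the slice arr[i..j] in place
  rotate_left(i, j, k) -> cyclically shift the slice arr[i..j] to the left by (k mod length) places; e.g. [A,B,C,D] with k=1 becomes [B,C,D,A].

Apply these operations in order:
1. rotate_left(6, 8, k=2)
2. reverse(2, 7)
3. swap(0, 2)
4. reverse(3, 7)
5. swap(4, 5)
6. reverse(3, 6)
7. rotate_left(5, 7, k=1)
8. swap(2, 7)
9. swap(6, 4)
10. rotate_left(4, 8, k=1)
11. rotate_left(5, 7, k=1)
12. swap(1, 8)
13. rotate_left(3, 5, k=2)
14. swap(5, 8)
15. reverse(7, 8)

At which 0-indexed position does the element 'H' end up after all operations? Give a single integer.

After 1 (rotate_left(6, 8, k=2)): [F, I, H, E, C, G, B, D, A]
After 2 (reverse(2, 7)): [F, I, D, B, G, C, E, H, A]
After 3 (swap(0, 2)): [D, I, F, B, G, C, E, H, A]
After 4 (reverse(3, 7)): [D, I, F, H, E, C, G, B, A]
After 5 (swap(4, 5)): [D, I, F, H, C, E, G, B, A]
After 6 (reverse(3, 6)): [D, I, F, G, E, C, H, B, A]
After 7 (rotate_left(5, 7, k=1)): [D, I, F, G, E, H, B, C, A]
After 8 (swap(2, 7)): [D, I, C, G, E, H, B, F, A]
After 9 (swap(6, 4)): [D, I, C, G, B, H, E, F, A]
After 10 (rotate_left(4, 8, k=1)): [D, I, C, G, H, E, F, A, B]
After 11 (rotate_left(5, 7, k=1)): [D, I, C, G, H, F, A, E, B]
After 12 (swap(1, 8)): [D, B, C, G, H, F, A, E, I]
After 13 (rotate_left(3, 5, k=2)): [D, B, C, F, G, H, A, E, I]
After 14 (swap(5, 8)): [D, B, C, F, G, I, A, E, H]
After 15 (reverse(7, 8)): [D, B, C, F, G, I, A, H, E]

Answer: 7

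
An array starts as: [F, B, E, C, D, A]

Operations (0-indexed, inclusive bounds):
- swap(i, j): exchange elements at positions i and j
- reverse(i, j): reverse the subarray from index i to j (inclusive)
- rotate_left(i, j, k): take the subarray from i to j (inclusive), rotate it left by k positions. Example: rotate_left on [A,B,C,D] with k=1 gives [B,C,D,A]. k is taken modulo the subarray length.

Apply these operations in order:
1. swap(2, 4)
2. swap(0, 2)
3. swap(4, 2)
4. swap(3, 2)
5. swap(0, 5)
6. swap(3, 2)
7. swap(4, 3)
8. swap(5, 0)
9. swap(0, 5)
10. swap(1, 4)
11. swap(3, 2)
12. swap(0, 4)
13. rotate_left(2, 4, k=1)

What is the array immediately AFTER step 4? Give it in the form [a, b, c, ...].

Answer: [D, B, C, E, F, A]

Derivation:
After 1 (swap(2, 4)): [F, B, D, C, E, A]
After 2 (swap(0, 2)): [D, B, F, C, E, A]
After 3 (swap(4, 2)): [D, B, E, C, F, A]
After 4 (swap(3, 2)): [D, B, C, E, F, A]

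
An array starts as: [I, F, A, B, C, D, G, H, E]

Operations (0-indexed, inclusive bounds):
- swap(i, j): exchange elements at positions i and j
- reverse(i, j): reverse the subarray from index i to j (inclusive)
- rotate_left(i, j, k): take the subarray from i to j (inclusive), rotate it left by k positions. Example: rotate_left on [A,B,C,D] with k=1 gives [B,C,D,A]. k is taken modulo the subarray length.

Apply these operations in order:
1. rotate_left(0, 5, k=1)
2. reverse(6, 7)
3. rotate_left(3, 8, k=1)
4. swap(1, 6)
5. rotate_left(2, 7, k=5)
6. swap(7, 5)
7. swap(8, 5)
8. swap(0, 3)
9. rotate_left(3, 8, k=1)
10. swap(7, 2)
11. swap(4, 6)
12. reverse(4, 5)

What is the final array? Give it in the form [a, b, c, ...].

Answer: [B, G, A, D, H, I, C, E, F]

Derivation:
After 1 (rotate_left(0, 5, k=1)): [F, A, B, C, D, I, G, H, E]
After 2 (reverse(6, 7)): [F, A, B, C, D, I, H, G, E]
After 3 (rotate_left(3, 8, k=1)): [F, A, B, D, I, H, G, E, C]
After 4 (swap(1, 6)): [F, G, B, D, I, H, A, E, C]
After 5 (rotate_left(2, 7, k=5)): [F, G, E, B, D, I, H, A, C]
After 6 (swap(7, 5)): [F, G, E, B, D, A, H, I, C]
After 7 (swap(8, 5)): [F, G, E, B, D, C, H, I, A]
After 8 (swap(0, 3)): [B, G, E, F, D, C, H, I, A]
After 9 (rotate_left(3, 8, k=1)): [B, G, E, D, C, H, I, A, F]
After 10 (swap(7, 2)): [B, G, A, D, C, H, I, E, F]
After 11 (swap(4, 6)): [B, G, A, D, I, H, C, E, F]
After 12 (reverse(4, 5)): [B, G, A, D, H, I, C, E, F]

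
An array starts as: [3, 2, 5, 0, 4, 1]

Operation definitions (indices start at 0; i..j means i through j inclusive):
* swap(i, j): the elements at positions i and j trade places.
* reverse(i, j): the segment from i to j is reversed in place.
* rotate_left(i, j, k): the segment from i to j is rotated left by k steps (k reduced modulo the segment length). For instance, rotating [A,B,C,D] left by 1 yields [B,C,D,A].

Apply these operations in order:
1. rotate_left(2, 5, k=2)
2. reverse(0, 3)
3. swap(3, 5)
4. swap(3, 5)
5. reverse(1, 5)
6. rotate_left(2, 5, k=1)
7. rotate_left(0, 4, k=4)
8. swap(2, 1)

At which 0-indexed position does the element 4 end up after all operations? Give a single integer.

After 1 (rotate_left(2, 5, k=2)): [3, 2, 4, 1, 5, 0]
After 2 (reverse(0, 3)): [1, 4, 2, 3, 5, 0]
After 3 (swap(3, 5)): [1, 4, 2, 0, 5, 3]
After 4 (swap(3, 5)): [1, 4, 2, 3, 5, 0]
After 5 (reverse(1, 5)): [1, 0, 5, 3, 2, 4]
After 6 (rotate_left(2, 5, k=1)): [1, 0, 3, 2, 4, 5]
After 7 (rotate_left(0, 4, k=4)): [4, 1, 0, 3, 2, 5]
After 8 (swap(2, 1)): [4, 0, 1, 3, 2, 5]

Answer: 0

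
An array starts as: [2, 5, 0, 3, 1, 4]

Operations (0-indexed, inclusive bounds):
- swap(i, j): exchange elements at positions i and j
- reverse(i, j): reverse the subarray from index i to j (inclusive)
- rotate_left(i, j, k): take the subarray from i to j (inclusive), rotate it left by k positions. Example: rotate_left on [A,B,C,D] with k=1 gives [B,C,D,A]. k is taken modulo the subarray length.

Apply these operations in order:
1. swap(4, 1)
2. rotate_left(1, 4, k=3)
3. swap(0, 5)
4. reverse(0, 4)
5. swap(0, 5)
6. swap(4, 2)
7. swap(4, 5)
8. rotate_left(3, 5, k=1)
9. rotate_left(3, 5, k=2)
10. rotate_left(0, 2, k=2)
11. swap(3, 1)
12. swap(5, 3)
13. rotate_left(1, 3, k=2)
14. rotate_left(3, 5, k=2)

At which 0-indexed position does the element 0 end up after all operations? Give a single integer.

Answer: 4

Derivation:
After 1 (swap(4, 1)): [2, 1, 0, 3, 5, 4]
After 2 (rotate_left(1, 4, k=3)): [2, 5, 1, 0, 3, 4]
After 3 (swap(0, 5)): [4, 5, 1, 0, 3, 2]
After 4 (reverse(0, 4)): [3, 0, 1, 5, 4, 2]
After 5 (swap(0, 5)): [2, 0, 1, 5, 4, 3]
After 6 (swap(4, 2)): [2, 0, 4, 5, 1, 3]
After 7 (swap(4, 5)): [2, 0, 4, 5, 3, 1]
After 8 (rotate_left(3, 5, k=1)): [2, 0, 4, 3, 1, 5]
After 9 (rotate_left(3, 5, k=2)): [2, 0, 4, 5, 3, 1]
After 10 (rotate_left(0, 2, k=2)): [4, 2, 0, 5, 3, 1]
After 11 (swap(3, 1)): [4, 5, 0, 2, 3, 1]
After 12 (swap(5, 3)): [4, 5, 0, 1, 3, 2]
After 13 (rotate_left(1, 3, k=2)): [4, 1, 5, 0, 3, 2]
After 14 (rotate_left(3, 5, k=2)): [4, 1, 5, 2, 0, 3]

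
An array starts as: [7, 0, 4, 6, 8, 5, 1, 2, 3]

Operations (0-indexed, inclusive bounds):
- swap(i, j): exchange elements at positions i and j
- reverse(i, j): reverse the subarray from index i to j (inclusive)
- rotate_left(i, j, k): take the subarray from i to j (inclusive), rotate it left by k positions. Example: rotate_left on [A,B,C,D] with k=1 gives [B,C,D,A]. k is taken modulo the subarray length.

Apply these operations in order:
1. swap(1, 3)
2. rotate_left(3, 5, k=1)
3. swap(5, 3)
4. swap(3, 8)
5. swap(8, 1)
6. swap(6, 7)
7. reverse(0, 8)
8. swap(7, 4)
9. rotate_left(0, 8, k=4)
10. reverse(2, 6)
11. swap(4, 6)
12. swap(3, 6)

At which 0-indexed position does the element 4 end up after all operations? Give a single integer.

After 1 (swap(1, 3)): [7, 6, 4, 0, 8, 5, 1, 2, 3]
After 2 (rotate_left(3, 5, k=1)): [7, 6, 4, 8, 5, 0, 1, 2, 3]
After 3 (swap(5, 3)): [7, 6, 4, 0, 5, 8, 1, 2, 3]
After 4 (swap(3, 8)): [7, 6, 4, 3, 5, 8, 1, 2, 0]
After 5 (swap(8, 1)): [7, 0, 4, 3, 5, 8, 1, 2, 6]
After 6 (swap(6, 7)): [7, 0, 4, 3, 5, 8, 2, 1, 6]
After 7 (reverse(0, 8)): [6, 1, 2, 8, 5, 3, 4, 0, 7]
After 8 (swap(7, 4)): [6, 1, 2, 8, 0, 3, 4, 5, 7]
After 9 (rotate_left(0, 8, k=4)): [0, 3, 4, 5, 7, 6, 1, 2, 8]
After 10 (reverse(2, 6)): [0, 3, 1, 6, 7, 5, 4, 2, 8]
After 11 (swap(4, 6)): [0, 3, 1, 6, 4, 5, 7, 2, 8]
After 12 (swap(3, 6)): [0, 3, 1, 7, 4, 5, 6, 2, 8]

Answer: 4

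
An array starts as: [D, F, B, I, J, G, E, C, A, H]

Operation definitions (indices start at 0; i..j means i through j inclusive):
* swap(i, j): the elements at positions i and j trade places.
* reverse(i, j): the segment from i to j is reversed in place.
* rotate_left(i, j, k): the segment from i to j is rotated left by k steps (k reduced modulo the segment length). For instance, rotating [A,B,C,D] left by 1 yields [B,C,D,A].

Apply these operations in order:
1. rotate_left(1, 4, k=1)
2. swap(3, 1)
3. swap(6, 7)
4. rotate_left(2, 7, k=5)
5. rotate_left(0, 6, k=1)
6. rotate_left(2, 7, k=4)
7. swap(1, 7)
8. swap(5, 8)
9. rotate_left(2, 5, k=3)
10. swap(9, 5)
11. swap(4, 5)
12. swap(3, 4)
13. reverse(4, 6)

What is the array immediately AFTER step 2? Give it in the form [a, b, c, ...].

After 1 (rotate_left(1, 4, k=1)): [D, B, I, J, F, G, E, C, A, H]
After 2 (swap(3, 1)): [D, J, I, B, F, G, E, C, A, H]

Answer: [D, J, I, B, F, G, E, C, A, H]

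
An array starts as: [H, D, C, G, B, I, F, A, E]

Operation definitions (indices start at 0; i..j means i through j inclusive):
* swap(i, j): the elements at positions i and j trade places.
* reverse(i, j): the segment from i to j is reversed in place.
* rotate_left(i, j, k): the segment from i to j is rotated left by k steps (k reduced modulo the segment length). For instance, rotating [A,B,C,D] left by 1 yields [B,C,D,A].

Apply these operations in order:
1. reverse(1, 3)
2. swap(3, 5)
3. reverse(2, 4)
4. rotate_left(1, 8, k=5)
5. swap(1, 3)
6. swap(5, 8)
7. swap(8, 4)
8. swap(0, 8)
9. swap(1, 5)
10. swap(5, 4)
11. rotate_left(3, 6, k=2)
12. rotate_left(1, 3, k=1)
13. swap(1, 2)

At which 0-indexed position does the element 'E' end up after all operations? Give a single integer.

After 1 (reverse(1, 3)): [H, G, C, D, B, I, F, A, E]
After 2 (swap(3, 5)): [H, G, C, I, B, D, F, A, E]
After 3 (reverse(2, 4)): [H, G, B, I, C, D, F, A, E]
After 4 (rotate_left(1, 8, k=5)): [H, F, A, E, G, B, I, C, D]
After 5 (swap(1, 3)): [H, E, A, F, G, B, I, C, D]
After 6 (swap(5, 8)): [H, E, A, F, G, D, I, C, B]
After 7 (swap(8, 4)): [H, E, A, F, B, D, I, C, G]
After 8 (swap(0, 8)): [G, E, A, F, B, D, I, C, H]
After 9 (swap(1, 5)): [G, D, A, F, B, E, I, C, H]
After 10 (swap(5, 4)): [G, D, A, F, E, B, I, C, H]
After 11 (rotate_left(3, 6, k=2)): [G, D, A, B, I, F, E, C, H]
After 12 (rotate_left(1, 3, k=1)): [G, A, B, D, I, F, E, C, H]
After 13 (swap(1, 2)): [G, B, A, D, I, F, E, C, H]

Answer: 6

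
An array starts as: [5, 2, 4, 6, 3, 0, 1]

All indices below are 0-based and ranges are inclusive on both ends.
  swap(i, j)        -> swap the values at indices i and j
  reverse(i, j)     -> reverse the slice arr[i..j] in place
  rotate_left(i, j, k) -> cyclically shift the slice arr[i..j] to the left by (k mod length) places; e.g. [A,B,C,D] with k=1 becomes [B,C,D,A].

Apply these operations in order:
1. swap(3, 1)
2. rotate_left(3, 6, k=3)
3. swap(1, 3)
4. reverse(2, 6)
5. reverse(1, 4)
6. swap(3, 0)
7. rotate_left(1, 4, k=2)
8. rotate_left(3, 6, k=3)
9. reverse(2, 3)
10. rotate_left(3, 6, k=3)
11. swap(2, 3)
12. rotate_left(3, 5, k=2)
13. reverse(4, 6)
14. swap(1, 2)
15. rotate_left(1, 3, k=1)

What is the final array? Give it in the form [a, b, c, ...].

After 1 (swap(3, 1)): [5, 6, 4, 2, 3, 0, 1]
After 2 (rotate_left(3, 6, k=3)): [5, 6, 4, 1, 2, 3, 0]
After 3 (swap(1, 3)): [5, 1, 4, 6, 2, 3, 0]
After 4 (reverse(2, 6)): [5, 1, 0, 3, 2, 6, 4]
After 5 (reverse(1, 4)): [5, 2, 3, 0, 1, 6, 4]
After 6 (swap(3, 0)): [0, 2, 3, 5, 1, 6, 4]
After 7 (rotate_left(1, 4, k=2)): [0, 5, 1, 2, 3, 6, 4]
After 8 (rotate_left(3, 6, k=3)): [0, 5, 1, 4, 2, 3, 6]
After 9 (reverse(2, 3)): [0, 5, 4, 1, 2, 3, 6]
After 10 (rotate_left(3, 6, k=3)): [0, 5, 4, 6, 1, 2, 3]
After 11 (swap(2, 3)): [0, 5, 6, 4, 1, 2, 3]
After 12 (rotate_left(3, 5, k=2)): [0, 5, 6, 2, 4, 1, 3]
After 13 (reverse(4, 6)): [0, 5, 6, 2, 3, 1, 4]
After 14 (swap(1, 2)): [0, 6, 5, 2, 3, 1, 4]
After 15 (rotate_left(1, 3, k=1)): [0, 5, 2, 6, 3, 1, 4]

Answer: [0, 5, 2, 6, 3, 1, 4]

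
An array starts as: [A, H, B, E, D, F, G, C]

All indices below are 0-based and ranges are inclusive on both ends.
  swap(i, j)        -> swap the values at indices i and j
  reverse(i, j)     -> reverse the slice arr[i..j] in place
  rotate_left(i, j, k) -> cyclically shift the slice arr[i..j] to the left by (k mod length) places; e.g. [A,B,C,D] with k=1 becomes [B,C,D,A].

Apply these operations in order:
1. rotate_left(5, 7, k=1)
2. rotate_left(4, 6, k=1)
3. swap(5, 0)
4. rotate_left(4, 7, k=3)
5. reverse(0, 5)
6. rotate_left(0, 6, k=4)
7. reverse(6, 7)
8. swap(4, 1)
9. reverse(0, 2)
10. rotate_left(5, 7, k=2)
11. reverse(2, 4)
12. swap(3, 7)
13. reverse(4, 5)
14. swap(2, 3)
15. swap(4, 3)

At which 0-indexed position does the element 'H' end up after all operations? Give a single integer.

After 1 (rotate_left(5, 7, k=1)): [A, H, B, E, D, G, C, F]
After 2 (rotate_left(4, 6, k=1)): [A, H, B, E, G, C, D, F]
After 3 (swap(5, 0)): [C, H, B, E, G, A, D, F]
After 4 (rotate_left(4, 7, k=3)): [C, H, B, E, F, G, A, D]
After 5 (reverse(0, 5)): [G, F, E, B, H, C, A, D]
After 6 (rotate_left(0, 6, k=4)): [H, C, A, G, F, E, B, D]
After 7 (reverse(6, 7)): [H, C, A, G, F, E, D, B]
After 8 (swap(4, 1)): [H, F, A, G, C, E, D, B]
After 9 (reverse(0, 2)): [A, F, H, G, C, E, D, B]
After 10 (rotate_left(5, 7, k=2)): [A, F, H, G, C, B, E, D]
After 11 (reverse(2, 4)): [A, F, C, G, H, B, E, D]
After 12 (swap(3, 7)): [A, F, C, D, H, B, E, G]
After 13 (reverse(4, 5)): [A, F, C, D, B, H, E, G]
After 14 (swap(2, 3)): [A, F, D, C, B, H, E, G]
After 15 (swap(4, 3)): [A, F, D, B, C, H, E, G]

Answer: 5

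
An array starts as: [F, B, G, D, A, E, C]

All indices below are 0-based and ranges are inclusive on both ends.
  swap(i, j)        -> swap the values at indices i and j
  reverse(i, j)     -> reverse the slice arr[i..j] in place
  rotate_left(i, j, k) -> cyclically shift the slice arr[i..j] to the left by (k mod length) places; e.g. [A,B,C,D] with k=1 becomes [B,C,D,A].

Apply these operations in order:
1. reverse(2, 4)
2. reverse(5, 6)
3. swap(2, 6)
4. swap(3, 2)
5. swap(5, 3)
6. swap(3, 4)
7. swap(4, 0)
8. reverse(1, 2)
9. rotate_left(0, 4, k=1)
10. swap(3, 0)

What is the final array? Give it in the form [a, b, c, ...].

Answer: [F, B, G, D, C, E, A]

Derivation:
After 1 (reverse(2, 4)): [F, B, A, D, G, E, C]
After 2 (reverse(5, 6)): [F, B, A, D, G, C, E]
After 3 (swap(2, 6)): [F, B, E, D, G, C, A]
After 4 (swap(3, 2)): [F, B, D, E, G, C, A]
After 5 (swap(5, 3)): [F, B, D, C, G, E, A]
After 6 (swap(3, 4)): [F, B, D, G, C, E, A]
After 7 (swap(4, 0)): [C, B, D, G, F, E, A]
After 8 (reverse(1, 2)): [C, D, B, G, F, E, A]
After 9 (rotate_left(0, 4, k=1)): [D, B, G, F, C, E, A]
After 10 (swap(3, 0)): [F, B, G, D, C, E, A]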